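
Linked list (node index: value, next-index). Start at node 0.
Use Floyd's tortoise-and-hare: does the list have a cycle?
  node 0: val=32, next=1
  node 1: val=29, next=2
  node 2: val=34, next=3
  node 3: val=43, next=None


Floyd's tortoise (slow, +1) and hare (fast, +2):
  init: slow=0, fast=0
  step 1: slow=1, fast=2
  step 2: fast 2->3->None, no cycle

Cycle: no


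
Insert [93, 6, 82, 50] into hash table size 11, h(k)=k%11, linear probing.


Insert 93: h=5 -> slot 5
Insert 6: h=6 -> slot 6
Insert 82: h=5, 2 probes -> slot 7
Insert 50: h=6, 2 probes -> slot 8

Table: [None, None, None, None, None, 93, 6, 82, 50, None, None]


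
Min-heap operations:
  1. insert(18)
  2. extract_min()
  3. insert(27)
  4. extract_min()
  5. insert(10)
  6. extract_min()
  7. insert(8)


insert(18) -> [18]
extract_min()->18, []
insert(27) -> [27]
extract_min()->27, []
insert(10) -> [10]
extract_min()->10, []
insert(8) -> [8]

Final heap: [8]


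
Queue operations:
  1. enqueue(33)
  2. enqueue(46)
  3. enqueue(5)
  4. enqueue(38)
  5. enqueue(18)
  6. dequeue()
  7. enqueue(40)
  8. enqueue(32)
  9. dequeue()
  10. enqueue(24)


enqueue(33) -> [33]
enqueue(46) -> [33, 46]
enqueue(5) -> [33, 46, 5]
enqueue(38) -> [33, 46, 5, 38]
enqueue(18) -> [33, 46, 5, 38, 18]
dequeue()->33, [46, 5, 38, 18]
enqueue(40) -> [46, 5, 38, 18, 40]
enqueue(32) -> [46, 5, 38, 18, 40, 32]
dequeue()->46, [5, 38, 18, 40, 32]
enqueue(24) -> [5, 38, 18, 40, 32, 24]

Final queue: [5, 38, 18, 40, 32, 24]


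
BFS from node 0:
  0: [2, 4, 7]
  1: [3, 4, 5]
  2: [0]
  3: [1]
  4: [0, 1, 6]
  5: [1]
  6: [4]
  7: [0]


Visit 0, enqueue [2, 4, 7]
Visit 2, enqueue []
Visit 4, enqueue [1, 6]
Visit 7, enqueue []
Visit 1, enqueue [3, 5]
Visit 6, enqueue []
Visit 3, enqueue []
Visit 5, enqueue []

BFS order: [0, 2, 4, 7, 1, 6, 3, 5]


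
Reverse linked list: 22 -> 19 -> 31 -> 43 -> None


Step 1: curr=22, set curr.next=prev(None) | reversed so far: 22
Step 2: curr=19, set curr.next=prev(22) | reversed so far: 19 -> 22
Step 3: curr=31, set curr.next=prev(19) | reversed so far: 31 -> 19 -> 22
Step 4: curr=43, set curr.next=prev(31) | reversed so far: 43 -> 31 -> 19 -> 22

43 -> 31 -> 19 -> 22 -> None


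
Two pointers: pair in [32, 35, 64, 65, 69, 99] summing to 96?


lo=0(32)+hi=5(99)=131
lo=0(32)+hi=4(69)=101
lo=0(32)+hi=3(65)=97
lo=0(32)+hi=2(64)=96

Yes: 32+64=96


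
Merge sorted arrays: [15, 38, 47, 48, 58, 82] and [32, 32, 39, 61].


Take 15 from A
Take 32 from B
Take 32 from B
Take 38 from A
Take 39 from B
Take 47 from A
Take 48 from A
Take 58 from A
Take 61 from B

Merged: [15, 32, 32, 38, 39, 47, 48, 58, 61, 82]


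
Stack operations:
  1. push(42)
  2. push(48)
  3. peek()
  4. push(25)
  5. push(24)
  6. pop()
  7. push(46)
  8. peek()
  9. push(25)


push(42) -> [42]
push(48) -> [42, 48]
peek()->48
push(25) -> [42, 48, 25]
push(24) -> [42, 48, 25, 24]
pop()->24, [42, 48, 25]
push(46) -> [42, 48, 25, 46]
peek()->46
push(25) -> [42, 48, 25, 46, 25]

Final stack: [42, 48, 25, 46, 25]


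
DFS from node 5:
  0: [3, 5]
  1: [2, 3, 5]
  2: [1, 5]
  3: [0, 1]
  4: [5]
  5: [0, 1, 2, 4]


Visit 5, push [4, 2, 1, 0]
Visit 0, push [3]
Visit 3, push [1]
Visit 1, push [2]
Visit 2, push []
Visit 4, push []

DFS order: [5, 0, 3, 1, 2, 4]


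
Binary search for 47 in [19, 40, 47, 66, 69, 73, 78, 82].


Step 1: lo=0, hi=7, mid=3, val=66
Step 2: lo=0, hi=2, mid=1, val=40
Step 3: lo=2, hi=2, mid=2, val=47

Found at index 2


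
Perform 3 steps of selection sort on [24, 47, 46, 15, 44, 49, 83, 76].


Initial: [24, 47, 46, 15, 44, 49, 83, 76]
Step 1: min=15 at 3
  Swap: [15, 47, 46, 24, 44, 49, 83, 76]
Step 2: min=24 at 3
  Swap: [15, 24, 46, 47, 44, 49, 83, 76]
Step 3: min=44 at 4
  Swap: [15, 24, 44, 47, 46, 49, 83, 76]

After 3 steps: [15, 24, 44, 47, 46, 49, 83, 76]


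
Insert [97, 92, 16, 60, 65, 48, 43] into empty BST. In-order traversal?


Insert 97: root
Insert 92: L from 97
Insert 16: L from 97 -> L from 92
Insert 60: L from 97 -> L from 92 -> R from 16
Insert 65: L from 97 -> L from 92 -> R from 16 -> R from 60
Insert 48: L from 97 -> L from 92 -> R from 16 -> L from 60
Insert 43: L from 97 -> L from 92 -> R from 16 -> L from 60 -> L from 48

In-order: [16, 43, 48, 60, 65, 92, 97]


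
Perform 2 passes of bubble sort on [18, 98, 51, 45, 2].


Initial: [18, 98, 51, 45, 2]
Pass 1: [18, 51, 45, 2, 98] (3 swaps)
Pass 2: [18, 45, 2, 51, 98] (2 swaps)

After 2 passes: [18, 45, 2, 51, 98]


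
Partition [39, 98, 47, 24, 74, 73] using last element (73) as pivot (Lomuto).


Pivot: 73
  39 <= 73: advance i (no swap)
  47 <= 73: swap -> [39, 47, 98, 24, 74, 73]
  24 <= 73: swap -> [39, 47, 24, 98, 74, 73]
Place pivot at 3: [39, 47, 24, 73, 74, 98]

Partitioned: [39, 47, 24, 73, 74, 98]


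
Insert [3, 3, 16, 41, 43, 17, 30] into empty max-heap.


Insert 3: [3]
Insert 3: [3, 3]
Insert 16: [16, 3, 3]
Insert 41: [41, 16, 3, 3]
Insert 43: [43, 41, 3, 3, 16]
Insert 17: [43, 41, 17, 3, 16, 3]
Insert 30: [43, 41, 30, 3, 16, 3, 17]

Final heap: [43, 41, 30, 3, 16, 3, 17]


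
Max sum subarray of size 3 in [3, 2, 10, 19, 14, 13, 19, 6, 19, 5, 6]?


[0:3]: 15
[1:4]: 31
[2:5]: 43
[3:6]: 46
[4:7]: 46
[5:8]: 38
[6:9]: 44
[7:10]: 30
[8:11]: 30

Max: 46 at [3:6]


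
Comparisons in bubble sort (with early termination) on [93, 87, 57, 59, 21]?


Algorithm: bubble sort (with early termination)
Input: [93, 87, 57, 59, 21]
Sorted: [21, 57, 59, 87, 93]

10


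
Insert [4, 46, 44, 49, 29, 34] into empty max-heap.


Insert 4: [4]
Insert 46: [46, 4]
Insert 44: [46, 4, 44]
Insert 49: [49, 46, 44, 4]
Insert 29: [49, 46, 44, 4, 29]
Insert 34: [49, 46, 44, 4, 29, 34]

Final heap: [49, 46, 44, 4, 29, 34]


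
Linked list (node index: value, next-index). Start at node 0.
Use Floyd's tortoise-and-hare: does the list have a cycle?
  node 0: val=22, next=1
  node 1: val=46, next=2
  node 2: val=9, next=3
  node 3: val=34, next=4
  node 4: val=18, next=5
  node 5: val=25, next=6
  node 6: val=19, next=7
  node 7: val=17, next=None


Floyd's tortoise (slow, +1) and hare (fast, +2):
  init: slow=0, fast=0
  step 1: slow=1, fast=2
  step 2: slow=2, fast=4
  step 3: slow=3, fast=6
  step 4: fast 6->7->None, no cycle

Cycle: no


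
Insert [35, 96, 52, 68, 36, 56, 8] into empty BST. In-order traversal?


Insert 35: root
Insert 96: R from 35
Insert 52: R from 35 -> L from 96
Insert 68: R from 35 -> L from 96 -> R from 52
Insert 36: R from 35 -> L from 96 -> L from 52
Insert 56: R from 35 -> L from 96 -> R from 52 -> L from 68
Insert 8: L from 35

In-order: [8, 35, 36, 52, 56, 68, 96]


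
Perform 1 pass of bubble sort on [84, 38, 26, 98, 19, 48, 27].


Initial: [84, 38, 26, 98, 19, 48, 27]
Pass 1: [38, 26, 84, 19, 48, 27, 98] (5 swaps)

After 1 pass: [38, 26, 84, 19, 48, 27, 98]


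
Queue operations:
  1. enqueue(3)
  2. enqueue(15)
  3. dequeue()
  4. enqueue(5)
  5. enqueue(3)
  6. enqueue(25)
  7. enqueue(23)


enqueue(3) -> [3]
enqueue(15) -> [3, 15]
dequeue()->3, [15]
enqueue(5) -> [15, 5]
enqueue(3) -> [15, 5, 3]
enqueue(25) -> [15, 5, 3, 25]
enqueue(23) -> [15, 5, 3, 25, 23]

Final queue: [15, 5, 3, 25, 23]


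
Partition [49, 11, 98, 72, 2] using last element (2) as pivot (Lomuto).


Pivot: 2
Place pivot at 0: [2, 11, 98, 72, 49]

Partitioned: [2, 11, 98, 72, 49]


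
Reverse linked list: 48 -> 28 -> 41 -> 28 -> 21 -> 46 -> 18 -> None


Step 1: curr=48, set curr.next=prev(None) | reversed so far: 48
Step 2: curr=28, set curr.next=prev(48) | reversed so far: 28 -> 48
Step 3: curr=41, set curr.next=prev(28) | reversed so far: 41 -> 28 -> 48
Step 4: curr=28, set curr.next=prev(41) | reversed so far: 28 -> 41 -> 28 -> 48
Step 5: curr=21, set curr.next=prev(28) | reversed so far: 21 -> 28 -> 41 -> 28 -> 48
Step 6: curr=46, set curr.next=prev(21) | reversed so far: 46 -> 21 -> 28 -> 41 -> 28 -> 48
Step 7: curr=18, set curr.next=prev(46) | reversed so far: 18 -> 46 -> 21 -> 28 -> 41 -> 28 -> 48

18 -> 46 -> 21 -> 28 -> 41 -> 28 -> 48 -> None


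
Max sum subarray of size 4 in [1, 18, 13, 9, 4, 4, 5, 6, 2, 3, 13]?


[0:4]: 41
[1:5]: 44
[2:6]: 30
[3:7]: 22
[4:8]: 19
[5:9]: 17
[6:10]: 16
[7:11]: 24

Max: 44 at [1:5]


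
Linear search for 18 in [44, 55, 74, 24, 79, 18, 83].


i=0: 44!=18
i=1: 55!=18
i=2: 74!=18
i=3: 24!=18
i=4: 79!=18
i=5: 18==18 found!

Found at 5, 6 comps


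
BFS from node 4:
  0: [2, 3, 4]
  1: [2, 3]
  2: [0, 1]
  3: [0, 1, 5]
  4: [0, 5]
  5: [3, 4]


Visit 4, enqueue [0, 5]
Visit 0, enqueue [2, 3]
Visit 5, enqueue []
Visit 2, enqueue [1]
Visit 3, enqueue []
Visit 1, enqueue []

BFS order: [4, 0, 5, 2, 3, 1]


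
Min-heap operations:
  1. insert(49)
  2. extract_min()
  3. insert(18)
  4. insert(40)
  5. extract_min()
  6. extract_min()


insert(49) -> [49]
extract_min()->49, []
insert(18) -> [18]
insert(40) -> [18, 40]
extract_min()->18, [40]
extract_min()->40, []

Final heap: []


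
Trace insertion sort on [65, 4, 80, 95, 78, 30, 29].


Initial: [65, 4, 80, 95, 78, 30, 29]
Insert 4: [4, 65, 80, 95, 78, 30, 29]
Insert 80: [4, 65, 80, 95, 78, 30, 29]
Insert 95: [4, 65, 80, 95, 78, 30, 29]
Insert 78: [4, 65, 78, 80, 95, 30, 29]
Insert 30: [4, 30, 65, 78, 80, 95, 29]
Insert 29: [4, 29, 30, 65, 78, 80, 95]

Sorted: [4, 29, 30, 65, 78, 80, 95]


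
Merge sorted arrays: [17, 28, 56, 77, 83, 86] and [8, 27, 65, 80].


Take 8 from B
Take 17 from A
Take 27 from B
Take 28 from A
Take 56 from A
Take 65 from B
Take 77 from A
Take 80 from B

Merged: [8, 17, 27, 28, 56, 65, 77, 80, 83, 86]


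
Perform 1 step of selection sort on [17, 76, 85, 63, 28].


Initial: [17, 76, 85, 63, 28]
Step 1: min=17 at 0
  Swap: [17, 76, 85, 63, 28]

After 1 step: [17, 76, 85, 63, 28]


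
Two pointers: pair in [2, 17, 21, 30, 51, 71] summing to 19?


lo=0(2)+hi=5(71)=73
lo=0(2)+hi=4(51)=53
lo=0(2)+hi=3(30)=32
lo=0(2)+hi=2(21)=23
lo=0(2)+hi=1(17)=19

Yes: 2+17=19


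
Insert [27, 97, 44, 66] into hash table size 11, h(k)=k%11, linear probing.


Insert 27: h=5 -> slot 5
Insert 97: h=9 -> slot 9
Insert 44: h=0 -> slot 0
Insert 66: h=0, 1 probes -> slot 1

Table: [44, 66, None, None, None, 27, None, None, None, 97, None]


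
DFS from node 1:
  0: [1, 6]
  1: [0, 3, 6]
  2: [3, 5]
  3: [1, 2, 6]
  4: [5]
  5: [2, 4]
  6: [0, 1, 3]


Visit 1, push [6, 3, 0]
Visit 0, push [6]
Visit 6, push [3]
Visit 3, push [2]
Visit 2, push [5]
Visit 5, push [4]
Visit 4, push []

DFS order: [1, 0, 6, 3, 2, 5, 4]


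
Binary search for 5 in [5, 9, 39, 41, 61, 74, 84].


Step 1: lo=0, hi=6, mid=3, val=41
Step 2: lo=0, hi=2, mid=1, val=9
Step 3: lo=0, hi=0, mid=0, val=5

Found at index 0


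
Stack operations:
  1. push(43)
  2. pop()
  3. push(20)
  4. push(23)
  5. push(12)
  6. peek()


push(43) -> [43]
pop()->43, []
push(20) -> [20]
push(23) -> [20, 23]
push(12) -> [20, 23, 12]
peek()->12

Final stack: [20, 23, 12]


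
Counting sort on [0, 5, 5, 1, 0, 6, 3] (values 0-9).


Input: [0, 5, 5, 1, 0, 6, 3]
Counts: [2, 1, 0, 1, 0, 2, 1, 0, 0, 0]

Sorted: [0, 0, 1, 3, 5, 5, 6]


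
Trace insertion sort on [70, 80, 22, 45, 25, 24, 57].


Initial: [70, 80, 22, 45, 25, 24, 57]
Insert 80: [70, 80, 22, 45, 25, 24, 57]
Insert 22: [22, 70, 80, 45, 25, 24, 57]
Insert 45: [22, 45, 70, 80, 25, 24, 57]
Insert 25: [22, 25, 45, 70, 80, 24, 57]
Insert 24: [22, 24, 25, 45, 70, 80, 57]
Insert 57: [22, 24, 25, 45, 57, 70, 80]

Sorted: [22, 24, 25, 45, 57, 70, 80]


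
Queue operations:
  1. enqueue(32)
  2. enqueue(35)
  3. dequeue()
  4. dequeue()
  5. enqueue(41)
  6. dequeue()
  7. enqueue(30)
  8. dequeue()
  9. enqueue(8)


enqueue(32) -> [32]
enqueue(35) -> [32, 35]
dequeue()->32, [35]
dequeue()->35, []
enqueue(41) -> [41]
dequeue()->41, []
enqueue(30) -> [30]
dequeue()->30, []
enqueue(8) -> [8]

Final queue: [8]


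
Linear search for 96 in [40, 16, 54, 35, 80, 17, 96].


i=0: 40!=96
i=1: 16!=96
i=2: 54!=96
i=3: 35!=96
i=4: 80!=96
i=5: 17!=96
i=6: 96==96 found!

Found at 6, 7 comps


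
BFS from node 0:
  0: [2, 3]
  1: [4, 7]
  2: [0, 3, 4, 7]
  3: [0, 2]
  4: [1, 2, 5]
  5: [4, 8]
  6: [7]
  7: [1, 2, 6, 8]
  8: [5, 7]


Visit 0, enqueue [2, 3]
Visit 2, enqueue [4, 7]
Visit 3, enqueue []
Visit 4, enqueue [1, 5]
Visit 7, enqueue [6, 8]
Visit 1, enqueue []
Visit 5, enqueue []
Visit 6, enqueue []
Visit 8, enqueue []

BFS order: [0, 2, 3, 4, 7, 1, 5, 6, 8]


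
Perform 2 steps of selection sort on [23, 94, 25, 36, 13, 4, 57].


Initial: [23, 94, 25, 36, 13, 4, 57]
Step 1: min=4 at 5
  Swap: [4, 94, 25, 36, 13, 23, 57]
Step 2: min=13 at 4
  Swap: [4, 13, 25, 36, 94, 23, 57]

After 2 steps: [4, 13, 25, 36, 94, 23, 57]


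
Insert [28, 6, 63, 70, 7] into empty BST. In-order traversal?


Insert 28: root
Insert 6: L from 28
Insert 63: R from 28
Insert 70: R from 28 -> R from 63
Insert 7: L from 28 -> R from 6

In-order: [6, 7, 28, 63, 70]


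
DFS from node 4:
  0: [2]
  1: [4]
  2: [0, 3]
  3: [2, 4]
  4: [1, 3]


Visit 4, push [3, 1]
Visit 1, push []
Visit 3, push [2]
Visit 2, push [0]
Visit 0, push []

DFS order: [4, 1, 3, 2, 0]


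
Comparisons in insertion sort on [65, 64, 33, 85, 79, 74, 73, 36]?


Algorithm: insertion sort
Input: [65, 64, 33, 85, 79, 74, 73, 36]
Sorted: [33, 36, 64, 65, 73, 74, 79, 85]

20


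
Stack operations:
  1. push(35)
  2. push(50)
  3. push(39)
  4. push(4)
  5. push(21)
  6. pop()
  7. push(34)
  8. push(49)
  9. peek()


push(35) -> [35]
push(50) -> [35, 50]
push(39) -> [35, 50, 39]
push(4) -> [35, 50, 39, 4]
push(21) -> [35, 50, 39, 4, 21]
pop()->21, [35, 50, 39, 4]
push(34) -> [35, 50, 39, 4, 34]
push(49) -> [35, 50, 39, 4, 34, 49]
peek()->49

Final stack: [35, 50, 39, 4, 34, 49]


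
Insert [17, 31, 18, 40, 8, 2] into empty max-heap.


Insert 17: [17]
Insert 31: [31, 17]
Insert 18: [31, 17, 18]
Insert 40: [40, 31, 18, 17]
Insert 8: [40, 31, 18, 17, 8]
Insert 2: [40, 31, 18, 17, 8, 2]

Final heap: [40, 31, 18, 17, 8, 2]


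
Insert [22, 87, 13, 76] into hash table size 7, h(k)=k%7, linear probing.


Insert 22: h=1 -> slot 1
Insert 87: h=3 -> slot 3
Insert 13: h=6 -> slot 6
Insert 76: h=6, 1 probes -> slot 0

Table: [76, 22, None, 87, None, None, 13]


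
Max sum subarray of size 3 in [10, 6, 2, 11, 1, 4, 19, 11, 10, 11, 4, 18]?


[0:3]: 18
[1:4]: 19
[2:5]: 14
[3:6]: 16
[4:7]: 24
[5:8]: 34
[6:9]: 40
[7:10]: 32
[8:11]: 25
[9:12]: 33

Max: 40 at [6:9]


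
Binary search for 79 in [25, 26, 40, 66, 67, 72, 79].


Step 1: lo=0, hi=6, mid=3, val=66
Step 2: lo=4, hi=6, mid=5, val=72
Step 3: lo=6, hi=6, mid=6, val=79

Found at index 6


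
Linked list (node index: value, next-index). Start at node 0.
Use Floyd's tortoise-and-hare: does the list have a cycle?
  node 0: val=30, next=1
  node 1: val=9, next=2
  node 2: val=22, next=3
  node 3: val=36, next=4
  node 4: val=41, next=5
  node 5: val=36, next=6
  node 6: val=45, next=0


Floyd's tortoise (slow, +1) and hare (fast, +2):
  init: slow=0, fast=0
  step 1: slow=1, fast=2
  step 2: slow=2, fast=4
  step 3: slow=3, fast=6
  step 4: slow=4, fast=1
  step 5: slow=5, fast=3
  step 6: slow=6, fast=5
  step 7: slow=0, fast=0
  slow == fast at node 0: cycle detected

Cycle: yes


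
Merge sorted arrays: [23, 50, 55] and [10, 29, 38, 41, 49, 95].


Take 10 from B
Take 23 from A
Take 29 from B
Take 38 from B
Take 41 from B
Take 49 from B
Take 50 from A
Take 55 from A

Merged: [10, 23, 29, 38, 41, 49, 50, 55, 95]


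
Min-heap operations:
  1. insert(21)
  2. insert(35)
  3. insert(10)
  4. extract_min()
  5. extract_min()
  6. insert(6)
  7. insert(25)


insert(21) -> [21]
insert(35) -> [21, 35]
insert(10) -> [10, 35, 21]
extract_min()->10, [21, 35]
extract_min()->21, [35]
insert(6) -> [6, 35]
insert(25) -> [6, 35, 25]

Final heap: [6, 35, 25]


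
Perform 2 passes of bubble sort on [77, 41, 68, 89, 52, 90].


Initial: [77, 41, 68, 89, 52, 90]
Pass 1: [41, 68, 77, 52, 89, 90] (3 swaps)
Pass 2: [41, 68, 52, 77, 89, 90] (1 swaps)

After 2 passes: [41, 68, 52, 77, 89, 90]


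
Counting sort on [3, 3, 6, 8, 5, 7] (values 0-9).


Input: [3, 3, 6, 8, 5, 7]
Counts: [0, 0, 0, 2, 0, 1, 1, 1, 1, 0]

Sorted: [3, 3, 5, 6, 7, 8]


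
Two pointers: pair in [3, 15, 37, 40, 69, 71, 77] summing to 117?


lo=0(3)+hi=6(77)=80
lo=1(15)+hi=6(77)=92
lo=2(37)+hi=6(77)=114
lo=3(40)+hi=6(77)=117

Yes: 40+77=117


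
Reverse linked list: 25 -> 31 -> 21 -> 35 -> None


Step 1: curr=25, set curr.next=prev(None) | reversed so far: 25
Step 2: curr=31, set curr.next=prev(25) | reversed so far: 31 -> 25
Step 3: curr=21, set curr.next=prev(31) | reversed so far: 21 -> 31 -> 25
Step 4: curr=35, set curr.next=prev(21) | reversed so far: 35 -> 21 -> 31 -> 25

35 -> 21 -> 31 -> 25 -> None


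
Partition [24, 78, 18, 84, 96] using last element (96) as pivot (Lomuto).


Pivot: 96
  24 <= 96: advance i (no swap)
  78 <= 96: advance i (no swap)
  18 <= 96: advance i (no swap)
  84 <= 96: advance i (no swap)
Place pivot at 4: [24, 78, 18, 84, 96]

Partitioned: [24, 78, 18, 84, 96]


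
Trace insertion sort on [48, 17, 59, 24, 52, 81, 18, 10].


Initial: [48, 17, 59, 24, 52, 81, 18, 10]
Insert 17: [17, 48, 59, 24, 52, 81, 18, 10]
Insert 59: [17, 48, 59, 24, 52, 81, 18, 10]
Insert 24: [17, 24, 48, 59, 52, 81, 18, 10]
Insert 52: [17, 24, 48, 52, 59, 81, 18, 10]
Insert 81: [17, 24, 48, 52, 59, 81, 18, 10]
Insert 18: [17, 18, 24, 48, 52, 59, 81, 10]
Insert 10: [10, 17, 18, 24, 48, 52, 59, 81]

Sorted: [10, 17, 18, 24, 48, 52, 59, 81]


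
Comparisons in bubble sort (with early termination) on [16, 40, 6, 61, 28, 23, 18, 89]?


Algorithm: bubble sort (with early termination)
Input: [16, 40, 6, 61, 28, 23, 18, 89]
Sorted: [6, 16, 18, 23, 28, 40, 61, 89]

25


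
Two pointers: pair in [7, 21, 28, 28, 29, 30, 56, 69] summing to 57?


lo=0(7)+hi=7(69)=76
lo=0(7)+hi=6(56)=63
lo=0(7)+hi=5(30)=37
lo=1(21)+hi=5(30)=51
lo=2(28)+hi=5(30)=58
lo=2(28)+hi=4(29)=57

Yes: 28+29=57


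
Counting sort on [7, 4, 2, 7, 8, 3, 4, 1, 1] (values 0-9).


Input: [7, 4, 2, 7, 8, 3, 4, 1, 1]
Counts: [0, 2, 1, 1, 2, 0, 0, 2, 1, 0]

Sorted: [1, 1, 2, 3, 4, 4, 7, 7, 8]


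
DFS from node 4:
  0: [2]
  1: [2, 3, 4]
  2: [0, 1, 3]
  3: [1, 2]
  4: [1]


Visit 4, push [1]
Visit 1, push [3, 2]
Visit 2, push [3, 0]
Visit 0, push []
Visit 3, push []

DFS order: [4, 1, 2, 0, 3]


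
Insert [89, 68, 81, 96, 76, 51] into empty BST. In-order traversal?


Insert 89: root
Insert 68: L from 89
Insert 81: L from 89 -> R from 68
Insert 96: R from 89
Insert 76: L from 89 -> R from 68 -> L from 81
Insert 51: L from 89 -> L from 68

In-order: [51, 68, 76, 81, 89, 96]


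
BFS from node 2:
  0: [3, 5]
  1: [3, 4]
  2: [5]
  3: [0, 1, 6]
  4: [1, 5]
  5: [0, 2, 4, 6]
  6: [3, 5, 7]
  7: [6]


Visit 2, enqueue [5]
Visit 5, enqueue [0, 4, 6]
Visit 0, enqueue [3]
Visit 4, enqueue [1]
Visit 6, enqueue [7]
Visit 3, enqueue []
Visit 1, enqueue []
Visit 7, enqueue []

BFS order: [2, 5, 0, 4, 6, 3, 1, 7]


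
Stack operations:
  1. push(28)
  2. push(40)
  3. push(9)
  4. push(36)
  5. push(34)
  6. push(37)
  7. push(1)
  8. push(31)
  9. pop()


push(28) -> [28]
push(40) -> [28, 40]
push(9) -> [28, 40, 9]
push(36) -> [28, 40, 9, 36]
push(34) -> [28, 40, 9, 36, 34]
push(37) -> [28, 40, 9, 36, 34, 37]
push(1) -> [28, 40, 9, 36, 34, 37, 1]
push(31) -> [28, 40, 9, 36, 34, 37, 1, 31]
pop()->31, [28, 40, 9, 36, 34, 37, 1]

Final stack: [28, 40, 9, 36, 34, 37, 1]


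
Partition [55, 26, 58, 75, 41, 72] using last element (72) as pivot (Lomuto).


Pivot: 72
  55 <= 72: advance i (no swap)
  26 <= 72: advance i (no swap)
  58 <= 72: advance i (no swap)
  41 <= 72: swap -> [55, 26, 58, 41, 75, 72]
Place pivot at 4: [55, 26, 58, 41, 72, 75]

Partitioned: [55, 26, 58, 41, 72, 75]


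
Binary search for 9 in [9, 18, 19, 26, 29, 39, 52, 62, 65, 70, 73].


Step 1: lo=0, hi=10, mid=5, val=39
Step 2: lo=0, hi=4, mid=2, val=19
Step 3: lo=0, hi=1, mid=0, val=9

Found at index 0


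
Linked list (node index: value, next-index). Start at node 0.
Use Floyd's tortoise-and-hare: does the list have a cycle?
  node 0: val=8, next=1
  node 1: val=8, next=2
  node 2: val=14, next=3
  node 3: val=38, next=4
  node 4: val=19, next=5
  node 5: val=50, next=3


Floyd's tortoise (slow, +1) and hare (fast, +2):
  init: slow=0, fast=0
  step 1: slow=1, fast=2
  step 2: slow=2, fast=4
  step 3: slow=3, fast=3
  slow == fast at node 3: cycle detected

Cycle: yes


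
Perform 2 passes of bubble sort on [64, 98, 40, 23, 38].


Initial: [64, 98, 40, 23, 38]
Pass 1: [64, 40, 23, 38, 98] (3 swaps)
Pass 2: [40, 23, 38, 64, 98] (3 swaps)

After 2 passes: [40, 23, 38, 64, 98]


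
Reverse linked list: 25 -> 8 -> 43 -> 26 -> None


Step 1: curr=25, set curr.next=prev(None) | reversed so far: 25
Step 2: curr=8, set curr.next=prev(25) | reversed so far: 8 -> 25
Step 3: curr=43, set curr.next=prev(8) | reversed so far: 43 -> 8 -> 25
Step 4: curr=26, set curr.next=prev(43) | reversed so far: 26 -> 43 -> 8 -> 25

26 -> 43 -> 8 -> 25 -> None


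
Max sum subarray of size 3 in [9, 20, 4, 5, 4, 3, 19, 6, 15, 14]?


[0:3]: 33
[1:4]: 29
[2:5]: 13
[3:6]: 12
[4:7]: 26
[5:8]: 28
[6:9]: 40
[7:10]: 35

Max: 40 at [6:9]


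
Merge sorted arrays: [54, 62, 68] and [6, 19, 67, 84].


Take 6 from B
Take 19 from B
Take 54 from A
Take 62 from A
Take 67 from B
Take 68 from A

Merged: [6, 19, 54, 62, 67, 68, 84]


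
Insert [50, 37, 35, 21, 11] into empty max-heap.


Insert 50: [50]
Insert 37: [50, 37]
Insert 35: [50, 37, 35]
Insert 21: [50, 37, 35, 21]
Insert 11: [50, 37, 35, 21, 11]

Final heap: [50, 37, 35, 21, 11]


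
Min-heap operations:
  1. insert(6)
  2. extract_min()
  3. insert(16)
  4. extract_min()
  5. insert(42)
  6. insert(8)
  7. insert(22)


insert(6) -> [6]
extract_min()->6, []
insert(16) -> [16]
extract_min()->16, []
insert(42) -> [42]
insert(8) -> [8, 42]
insert(22) -> [8, 42, 22]

Final heap: [8, 42, 22]


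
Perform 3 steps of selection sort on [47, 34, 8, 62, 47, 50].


Initial: [47, 34, 8, 62, 47, 50]
Step 1: min=8 at 2
  Swap: [8, 34, 47, 62, 47, 50]
Step 2: min=34 at 1
  Swap: [8, 34, 47, 62, 47, 50]
Step 3: min=47 at 2
  Swap: [8, 34, 47, 62, 47, 50]

After 3 steps: [8, 34, 47, 62, 47, 50]


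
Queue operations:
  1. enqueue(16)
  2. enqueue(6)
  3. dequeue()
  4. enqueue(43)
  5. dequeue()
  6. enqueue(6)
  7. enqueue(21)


enqueue(16) -> [16]
enqueue(6) -> [16, 6]
dequeue()->16, [6]
enqueue(43) -> [6, 43]
dequeue()->6, [43]
enqueue(6) -> [43, 6]
enqueue(21) -> [43, 6, 21]

Final queue: [43, 6, 21]


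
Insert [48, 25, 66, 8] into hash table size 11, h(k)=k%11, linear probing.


Insert 48: h=4 -> slot 4
Insert 25: h=3 -> slot 3
Insert 66: h=0 -> slot 0
Insert 8: h=8 -> slot 8

Table: [66, None, None, 25, 48, None, None, None, 8, None, None]


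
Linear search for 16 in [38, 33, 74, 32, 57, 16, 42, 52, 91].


i=0: 38!=16
i=1: 33!=16
i=2: 74!=16
i=3: 32!=16
i=4: 57!=16
i=5: 16==16 found!

Found at 5, 6 comps


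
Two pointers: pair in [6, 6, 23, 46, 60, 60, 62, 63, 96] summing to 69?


lo=0(6)+hi=8(96)=102
lo=0(6)+hi=7(63)=69

Yes: 6+63=69


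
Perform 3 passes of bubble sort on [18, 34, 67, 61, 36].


Initial: [18, 34, 67, 61, 36]
Pass 1: [18, 34, 61, 36, 67] (2 swaps)
Pass 2: [18, 34, 36, 61, 67] (1 swaps)
Pass 3: [18, 34, 36, 61, 67] (0 swaps)

After 3 passes: [18, 34, 36, 61, 67]


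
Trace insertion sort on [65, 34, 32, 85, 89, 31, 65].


Initial: [65, 34, 32, 85, 89, 31, 65]
Insert 34: [34, 65, 32, 85, 89, 31, 65]
Insert 32: [32, 34, 65, 85, 89, 31, 65]
Insert 85: [32, 34, 65, 85, 89, 31, 65]
Insert 89: [32, 34, 65, 85, 89, 31, 65]
Insert 31: [31, 32, 34, 65, 85, 89, 65]
Insert 65: [31, 32, 34, 65, 65, 85, 89]

Sorted: [31, 32, 34, 65, 65, 85, 89]


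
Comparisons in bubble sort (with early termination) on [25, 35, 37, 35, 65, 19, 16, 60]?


Algorithm: bubble sort (with early termination)
Input: [25, 35, 37, 35, 65, 19, 16, 60]
Sorted: [16, 19, 25, 35, 35, 37, 60, 65]

28


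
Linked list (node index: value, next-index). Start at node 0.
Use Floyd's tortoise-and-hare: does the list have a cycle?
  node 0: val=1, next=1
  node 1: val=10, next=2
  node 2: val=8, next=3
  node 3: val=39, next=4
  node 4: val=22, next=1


Floyd's tortoise (slow, +1) and hare (fast, +2):
  init: slow=0, fast=0
  step 1: slow=1, fast=2
  step 2: slow=2, fast=4
  step 3: slow=3, fast=2
  step 4: slow=4, fast=4
  slow == fast at node 4: cycle detected

Cycle: yes


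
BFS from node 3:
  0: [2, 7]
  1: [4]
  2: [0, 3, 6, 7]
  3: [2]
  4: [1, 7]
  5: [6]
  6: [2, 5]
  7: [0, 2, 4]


Visit 3, enqueue [2]
Visit 2, enqueue [0, 6, 7]
Visit 0, enqueue []
Visit 6, enqueue [5]
Visit 7, enqueue [4]
Visit 5, enqueue []
Visit 4, enqueue [1]
Visit 1, enqueue []

BFS order: [3, 2, 0, 6, 7, 5, 4, 1]


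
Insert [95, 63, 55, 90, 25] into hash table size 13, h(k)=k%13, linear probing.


Insert 95: h=4 -> slot 4
Insert 63: h=11 -> slot 11
Insert 55: h=3 -> slot 3
Insert 90: h=12 -> slot 12
Insert 25: h=12, 1 probes -> slot 0

Table: [25, None, None, 55, 95, None, None, None, None, None, None, 63, 90]


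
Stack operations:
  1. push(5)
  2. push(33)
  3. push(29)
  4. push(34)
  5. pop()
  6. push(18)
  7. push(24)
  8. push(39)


push(5) -> [5]
push(33) -> [5, 33]
push(29) -> [5, 33, 29]
push(34) -> [5, 33, 29, 34]
pop()->34, [5, 33, 29]
push(18) -> [5, 33, 29, 18]
push(24) -> [5, 33, 29, 18, 24]
push(39) -> [5, 33, 29, 18, 24, 39]

Final stack: [5, 33, 29, 18, 24, 39]


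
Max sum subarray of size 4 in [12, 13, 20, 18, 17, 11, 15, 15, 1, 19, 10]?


[0:4]: 63
[1:5]: 68
[2:6]: 66
[3:7]: 61
[4:8]: 58
[5:9]: 42
[6:10]: 50
[7:11]: 45

Max: 68 at [1:5]


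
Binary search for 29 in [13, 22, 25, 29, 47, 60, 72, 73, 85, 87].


Step 1: lo=0, hi=9, mid=4, val=47
Step 2: lo=0, hi=3, mid=1, val=22
Step 3: lo=2, hi=3, mid=2, val=25
Step 4: lo=3, hi=3, mid=3, val=29

Found at index 3


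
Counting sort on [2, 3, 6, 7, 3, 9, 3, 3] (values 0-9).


Input: [2, 3, 6, 7, 3, 9, 3, 3]
Counts: [0, 0, 1, 4, 0, 0, 1, 1, 0, 1]

Sorted: [2, 3, 3, 3, 3, 6, 7, 9]


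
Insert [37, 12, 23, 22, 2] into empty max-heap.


Insert 37: [37]
Insert 12: [37, 12]
Insert 23: [37, 12, 23]
Insert 22: [37, 22, 23, 12]
Insert 2: [37, 22, 23, 12, 2]

Final heap: [37, 22, 23, 12, 2]


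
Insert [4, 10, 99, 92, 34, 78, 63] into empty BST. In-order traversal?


Insert 4: root
Insert 10: R from 4
Insert 99: R from 4 -> R from 10
Insert 92: R from 4 -> R from 10 -> L from 99
Insert 34: R from 4 -> R from 10 -> L from 99 -> L from 92
Insert 78: R from 4 -> R from 10 -> L from 99 -> L from 92 -> R from 34
Insert 63: R from 4 -> R from 10 -> L from 99 -> L from 92 -> R from 34 -> L from 78

In-order: [4, 10, 34, 63, 78, 92, 99]


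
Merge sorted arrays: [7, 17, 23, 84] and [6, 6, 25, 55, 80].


Take 6 from B
Take 6 from B
Take 7 from A
Take 17 from A
Take 23 from A
Take 25 from B
Take 55 from B
Take 80 from B

Merged: [6, 6, 7, 17, 23, 25, 55, 80, 84]


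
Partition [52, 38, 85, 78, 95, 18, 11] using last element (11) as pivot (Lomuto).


Pivot: 11
Place pivot at 0: [11, 38, 85, 78, 95, 18, 52]

Partitioned: [11, 38, 85, 78, 95, 18, 52]


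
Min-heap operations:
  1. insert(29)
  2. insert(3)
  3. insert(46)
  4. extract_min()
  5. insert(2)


insert(29) -> [29]
insert(3) -> [3, 29]
insert(46) -> [3, 29, 46]
extract_min()->3, [29, 46]
insert(2) -> [2, 46, 29]

Final heap: [2, 46, 29]


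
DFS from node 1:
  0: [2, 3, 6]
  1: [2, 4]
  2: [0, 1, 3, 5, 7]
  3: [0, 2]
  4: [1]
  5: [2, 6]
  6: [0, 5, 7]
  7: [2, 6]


Visit 1, push [4, 2]
Visit 2, push [7, 5, 3, 0]
Visit 0, push [6, 3]
Visit 3, push []
Visit 6, push [7, 5]
Visit 5, push []
Visit 7, push []
Visit 4, push []

DFS order: [1, 2, 0, 3, 6, 5, 7, 4]


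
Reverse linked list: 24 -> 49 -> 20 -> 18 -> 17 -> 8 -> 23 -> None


Step 1: curr=24, set curr.next=prev(None) | reversed so far: 24
Step 2: curr=49, set curr.next=prev(24) | reversed so far: 49 -> 24
Step 3: curr=20, set curr.next=prev(49) | reversed so far: 20 -> 49 -> 24
Step 4: curr=18, set curr.next=prev(20) | reversed so far: 18 -> 20 -> 49 -> 24
Step 5: curr=17, set curr.next=prev(18) | reversed so far: 17 -> 18 -> 20 -> 49 -> 24
Step 6: curr=8, set curr.next=prev(17) | reversed so far: 8 -> 17 -> 18 -> 20 -> 49 -> 24
Step 7: curr=23, set curr.next=prev(8) | reversed so far: 23 -> 8 -> 17 -> 18 -> 20 -> 49 -> 24

23 -> 8 -> 17 -> 18 -> 20 -> 49 -> 24 -> None


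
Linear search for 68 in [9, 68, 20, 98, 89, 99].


i=0: 9!=68
i=1: 68==68 found!

Found at 1, 2 comps


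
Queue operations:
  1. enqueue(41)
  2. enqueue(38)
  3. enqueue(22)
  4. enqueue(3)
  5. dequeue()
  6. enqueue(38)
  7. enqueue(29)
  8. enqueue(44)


enqueue(41) -> [41]
enqueue(38) -> [41, 38]
enqueue(22) -> [41, 38, 22]
enqueue(3) -> [41, 38, 22, 3]
dequeue()->41, [38, 22, 3]
enqueue(38) -> [38, 22, 3, 38]
enqueue(29) -> [38, 22, 3, 38, 29]
enqueue(44) -> [38, 22, 3, 38, 29, 44]

Final queue: [38, 22, 3, 38, 29, 44]


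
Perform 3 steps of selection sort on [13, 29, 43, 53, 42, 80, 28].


Initial: [13, 29, 43, 53, 42, 80, 28]
Step 1: min=13 at 0
  Swap: [13, 29, 43, 53, 42, 80, 28]
Step 2: min=28 at 6
  Swap: [13, 28, 43, 53, 42, 80, 29]
Step 3: min=29 at 6
  Swap: [13, 28, 29, 53, 42, 80, 43]

After 3 steps: [13, 28, 29, 53, 42, 80, 43]


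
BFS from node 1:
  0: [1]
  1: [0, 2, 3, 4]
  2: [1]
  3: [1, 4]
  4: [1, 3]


Visit 1, enqueue [0, 2, 3, 4]
Visit 0, enqueue []
Visit 2, enqueue []
Visit 3, enqueue []
Visit 4, enqueue []

BFS order: [1, 0, 2, 3, 4]


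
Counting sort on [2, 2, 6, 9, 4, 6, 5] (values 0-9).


Input: [2, 2, 6, 9, 4, 6, 5]
Counts: [0, 0, 2, 0, 1, 1, 2, 0, 0, 1]

Sorted: [2, 2, 4, 5, 6, 6, 9]


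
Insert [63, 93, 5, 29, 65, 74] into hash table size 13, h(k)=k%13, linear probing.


Insert 63: h=11 -> slot 11
Insert 93: h=2 -> slot 2
Insert 5: h=5 -> slot 5
Insert 29: h=3 -> slot 3
Insert 65: h=0 -> slot 0
Insert 74: h=9 -> slot 9

Table: [65, None, 93, 29, None, 5, None, None, None, 74, None, 63, None]


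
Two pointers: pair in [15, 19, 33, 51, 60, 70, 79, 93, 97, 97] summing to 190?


lo=0(15)+hi=9(97)=112
lo=1(19)+hi=9(97)=116
lo=2(33)+hi=9(97)=130
lo=3(51)+hi=9(97)=148
lo=4(60)+hi=9(97)=157
lo=5(70)+hi=9(97)=167
lo=6(79)+hi=9(97)=176
lo=7(93)+hi=9(97)=190

Yes: 93+97=190


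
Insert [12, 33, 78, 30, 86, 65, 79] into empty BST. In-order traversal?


Insert 12: root
Insert 33: R from 12
Insert 78: R from 12 -> R from 33
Insert 30: R from 12 -> L from 33
Insert 86: R from 12 -> R from 33 -> R from 78
Insert 65: R from 12 -> R from 33 -> L from 78
Insert 79: R from 12 -> R from 33 -> R from 78 -> L from 86

In-order: [12, 30, 33, 65, 78, 79, 86]


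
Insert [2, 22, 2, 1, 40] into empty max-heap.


Insert 2: [2]
Insert 22: [22, 2]
Insert 2: [22, 2, 2]
Insert 1: [22, 2, 2, 1]
Insert 40: [40, 22, 2, 1, 2]

Final heap: [40, 22, 2, 1, 2]


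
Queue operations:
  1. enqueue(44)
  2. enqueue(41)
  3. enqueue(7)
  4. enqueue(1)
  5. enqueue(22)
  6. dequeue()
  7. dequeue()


enqueue(44) -> [44]
enqueue(41) -> [44, 41]
enqueue(7) -> [44, 41, 7]
enqueue(1) -> [44, 41, 7, 1]
enqueue(22) -> [44, 41, 7, 1, 22]
dequeue()->44, [41, 7, 1, 22]
dequeue()->41, [7, 1, 22]

Final queue: [7, 1, 22]


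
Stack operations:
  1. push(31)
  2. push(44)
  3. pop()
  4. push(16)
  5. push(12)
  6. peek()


push(31) -> [31]
push(44) -> [31, 44]
pop()->44, [31]
push(16) -> [31, 16]
push(12) -> [31, 16, 12]
peek()->12

Final stack: [31, 16, 12]


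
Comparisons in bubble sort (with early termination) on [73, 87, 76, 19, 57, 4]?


Algorithm: bubble sort (with early termination)
Input: [73, 87, 76, 19, 57, 4]
Sorted: [4, 19, 57, 73, 76, 87]

15


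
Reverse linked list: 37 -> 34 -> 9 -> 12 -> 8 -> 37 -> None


Step 1: curr=37, set curr.next=prev(None) | reversed so far: 37
Step 2: curr=34, set curr.next=prev(37) | reversed so far: 34 -> 37
Step 3: curr=9, set curr.next=prev(34) | reversed so far: 9 -> 34 -> 37
Step 4: curr=12, set curr.next=prev(9) | reversed so far: 12 -> 9 -> 34 -> 37
Step 5: curr=8, set curr.next=prev(12) | reversed so far: 8 -> 12 -> 9 -> 34 -> 37
Step 6: curr=37, set curr.next=prev(8) | reversed so far: 37 -> 8 -> 12 -> 9 -> 34 -> 37

37 -> 8 -> 12 -> 9 -> 34 -> 37 -> None


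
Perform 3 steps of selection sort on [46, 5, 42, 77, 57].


Initial: [46, 5, 42, 77, 57]
Step 1: min=5 at 1
  Swap: [5, 46, 42, 77, 57]
Step 2: min=42 at 2
  Swap: [5, 42, 46, 77, 57]
Step 3: min=46 at 2
  Swap: [5, 42, 46, 77, 57]

After 3 steps: [5, 42, 46, 77, 57]


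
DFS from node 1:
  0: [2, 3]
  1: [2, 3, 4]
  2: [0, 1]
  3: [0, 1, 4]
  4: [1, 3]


Visit 1, push [4, 3, 2]
Visit 2, push [0]
Visit 0, push [3]
Visit 3, push [4]
Visit 4, push []

DFS order: [1, 2, 0, 3, 4]


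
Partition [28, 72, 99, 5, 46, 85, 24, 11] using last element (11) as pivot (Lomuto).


Pivot: 11
  5 <= 11: swap -> [5, 72, 99, 28, 46, 85, 24, 11]
Place pivot at 1: [5, 11, 99, 28, 46, 85, 24, 72]

Partitioned: [5, 11, 99, 28, 46, 85, 24, 72]


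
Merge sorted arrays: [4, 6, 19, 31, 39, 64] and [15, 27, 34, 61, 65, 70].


Take 4 from A
Take 6 from A
Take 15 from B
Take 19 from A
Take 27 from B
Take 31 from A
Take 34 from B
Take 39 from A
Take 61 from B
Take 64 from A

Merged: [4, 6, 15, 19, 27, 31, 34, 39, 61, 64, 65, 70]


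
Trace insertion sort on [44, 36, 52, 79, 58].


Initial: [44, 36, 52, 79, 58]
Insert 36: [36, 44, 52, 79, 58]
Insert 52: [36, 44, 52, 79, 58]
Insert 79: [36, 44, 52, 79, 58]
Insert 58: [36, 44, 52, 58, 79]

Sorted: [36, 44, 52, 58, 79]


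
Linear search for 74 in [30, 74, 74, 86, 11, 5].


i=0: 30!=74
i=1: 74==74 found!

Found at 1, 2 comps


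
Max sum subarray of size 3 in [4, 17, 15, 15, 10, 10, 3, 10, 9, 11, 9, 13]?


[0:3]: 36
[1:4]: 47
[2:5]: 40
[3:6]: 35
[4:7]: 23
[5:8]: 23
[6:9]: 22
[7:10]: 30
[8:11]: 29
[9:12]: 33

Max: 47 at [1:4]


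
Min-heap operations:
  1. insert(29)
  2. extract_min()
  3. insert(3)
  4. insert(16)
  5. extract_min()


insert(29) -> [29]
extract_min()->29, []
insert(3) -> [3]
insert(16) -> [3, 16]
extract_min()->3, [16]

Final heap: [16]


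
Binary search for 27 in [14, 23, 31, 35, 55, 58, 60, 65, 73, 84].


Step 1: lo=0, hi=9, mid=4, val=55
Step 2: lo=0, hi=3, mid=1, val=23
Step 3: lo=2, hi=3, mid=2, val=31

Not found


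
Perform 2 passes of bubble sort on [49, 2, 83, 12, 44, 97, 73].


Initial: [49, 2, 83, 12, 44, 97, 73]
Pass 1: [2, 49, 12, 44, 83, 73, 97] (4 swaps)
Pass 2: [2, 12, 44, 49, 73, 83, 97] (3 swaps)

After 2 passes: [2, 12, 44, 49, 73, 83, 97]


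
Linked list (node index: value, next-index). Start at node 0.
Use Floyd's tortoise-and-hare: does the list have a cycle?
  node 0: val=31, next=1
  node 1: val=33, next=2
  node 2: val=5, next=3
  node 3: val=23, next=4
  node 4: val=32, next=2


Floyd's tortoise (slow, +1) and hare (fast, +2):
  init: slow=0, fast=0
  step 1: slow=1, fast=2
  step 2: slow=2, fast=4
  step 3: slow=3, fast=3
  slow == fast at node 3: cycle detected

Cycle: yes


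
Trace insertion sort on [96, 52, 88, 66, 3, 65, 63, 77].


Initial: [96, 52, 88, 66, 3, 65, 63, 77]
Insert 52: [52, 96, 88, 66, 3, 65, 63, 77]
Insert 88: [52, 88, 96, 66, 3, 65, 63, 77]
Insert 66: [52, 66, 88, 96, 3, 65, 63, 77]
Insert 3: [3, 52, 66, 88, 96, 65, 63, 77]
Insert 65: [3, 52, 65, 66, 88, 96, 63, 77]
Insert 63: [3, 52, 63, 65, 66, 88, 96, 77]
Insert 77: [3, 52, 63, 65, 66, 77, 88, 96]

Sorted: [3, 52, 63, 65, 66, 77, 88, 96]


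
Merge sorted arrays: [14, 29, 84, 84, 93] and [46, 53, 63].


Take 14 from A
Take 29 from A
Take 46 from B
Take 53 from B
Take 63 from B

Merged: [14, 29, 46, 53, 63, 84, 84, 93]


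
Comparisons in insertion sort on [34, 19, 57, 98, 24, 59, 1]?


Algorithm: insertion sort
Input: [34, 19, 57, 98, 24, 59, 1]
Sorted: [1, 19, 24, 34, 57, 59, 98]

15


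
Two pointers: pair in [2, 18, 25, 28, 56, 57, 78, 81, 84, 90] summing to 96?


lo=0(2)+hi=9(90)=92
lo=1(18)+hi=9(90)=108
lo=1(18)+hi=8(84)=102
lo=1(18)+hi=7(81)=99
lo=1(18)+hi=6(78)=96

Yes: 18+78=96


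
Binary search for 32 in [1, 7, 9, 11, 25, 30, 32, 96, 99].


Step 1: lo=0, hi=8, mid=4, val=25
Step 2: lo=5, hi=8, mid=6, val=32

Found at index 6


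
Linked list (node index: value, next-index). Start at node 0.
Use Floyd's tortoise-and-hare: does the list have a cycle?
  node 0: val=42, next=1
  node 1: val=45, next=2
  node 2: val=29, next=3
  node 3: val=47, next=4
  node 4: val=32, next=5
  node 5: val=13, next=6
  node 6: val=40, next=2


Floyd's tortoise (slow, +1) and hare (fast, +2):
  init: slow=0, fast=0
  step 1: slow=1, fast=2
  step 2: slow=2, fast=4
  step 3: slow=3, fast=6
  step 4: slow=4, fast=3
  step 5: slow=5, fast=5
  slow == fast at node 5: cycle detected

Cycle: yes


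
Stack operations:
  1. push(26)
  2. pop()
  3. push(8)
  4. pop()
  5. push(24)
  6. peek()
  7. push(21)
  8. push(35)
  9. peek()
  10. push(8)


push(26) -> [26]
pop()->26, []
push(8) -> [8]
pop()->8, []
push(24) -> [24]
peek()->24
push(21) -> [24, 21]
push(35) -> [24, 21, 35]
peek()->35
push(8) -> [24, 21, 35, 8]

Final stack: [24, 21, 35, 8]


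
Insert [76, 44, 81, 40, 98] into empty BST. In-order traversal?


Insert 76: root
Insert 44: L from 76
Insert 81: R from 76
Insert 40: L from 76 -> L from 44
Insert 98: R from 76 -> R from 81

In-order: [40, 44, 76, 81, 98]


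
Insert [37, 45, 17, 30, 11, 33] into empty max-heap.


Insert 37: [37]
Insert 45: [45, 37]
Insert 17: [45, 37, 17]
Insert 30: [45, 37, 17, 30]
Insert 11: [45, 37, 17, 30, 11]
Insert 33: [45, 37, 33, 30, 11, 17]

Final heap: [45, 37, 33, 30, 11, 17]


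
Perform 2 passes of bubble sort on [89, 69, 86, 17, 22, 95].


Initial: [89, 69, 86, 17, 22, 95]
Pass 1: [69, 86, 17, 22, 89, 95] (4 swaps)
Pass 2: [69, 17, 22, 86, 89, 95] (2 swaps)

After 2 passes: [69, 17, 22, 86, 89, 95]


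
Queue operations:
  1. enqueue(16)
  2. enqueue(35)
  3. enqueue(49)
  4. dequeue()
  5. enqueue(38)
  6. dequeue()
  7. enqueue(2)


enqueue(16) -> [16]
enqueue(35) -> [16, 35]
enqueue(49) -> [16, 35, 49]
dequeue()->16, [35, 49]
enqueue(38) -> [35, 49, 38]
dequeue()->35, [49, 38]
enqueue(2) -> [49, 38, 2]

Final queue: [49, 38, 2]


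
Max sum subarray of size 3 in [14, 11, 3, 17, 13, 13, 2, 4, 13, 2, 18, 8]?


[0:3]: 28
[1:4]: 31
[2:5]: 33
[3:6]: 43
[4:7]: 28
[5:8]: 19
[6:9]: 19
[7:10]: 19
[8:11]: 33
[9:12]: 28

Max: 43 at [3:6]


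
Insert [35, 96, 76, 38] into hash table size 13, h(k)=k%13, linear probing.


Insert 35: h=9 -> slot 9
Insert 96: h=5 -> slot 5
Insert 76: h=11 -> slot 11
Insert 38: h=12 -> slot 12

Table: [None, None, None, None, None, 96, None, None, None, 35, None, 76, 38]


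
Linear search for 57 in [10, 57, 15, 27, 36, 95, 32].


i=0: 10!=57
i=1: 57==57 found!

Found at 1, 2 comps


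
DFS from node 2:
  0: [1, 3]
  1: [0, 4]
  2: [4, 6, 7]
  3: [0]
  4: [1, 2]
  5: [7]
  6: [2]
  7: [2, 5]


Visit 2, push [7, 6, 4]
Visit 4, push [1]
Visit 1, push [0]
Visit 0, push [3]
Visit 3, push []
Visit 6, push []
Visit 7, push [5]
Visit 5, push []

DFS order: [2, 4, 1, 0, 3, 6, 7, 5]


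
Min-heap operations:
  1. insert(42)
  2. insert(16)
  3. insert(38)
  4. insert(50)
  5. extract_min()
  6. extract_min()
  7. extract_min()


insert(42) -> [42]
insert(16) -> [16, 42]
insert(38) -> [16, 42, 38]
insert(50) -> [16, 42, 38, 50]
extract_min()->16, [38, 42, 50]
extract_min()->38, [42, 50]
extract_min()->42, [50]

Final heap: [50]


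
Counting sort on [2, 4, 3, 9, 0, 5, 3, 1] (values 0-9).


Input: [2, 4, 3, 9, 0, 5, 3, 1]
Counts: [1, 1, 1, 2, 1, 1, 0, 0, 0, 1]

Sorted: [0, 1, 2, 3, 3, 4, 5, 9]


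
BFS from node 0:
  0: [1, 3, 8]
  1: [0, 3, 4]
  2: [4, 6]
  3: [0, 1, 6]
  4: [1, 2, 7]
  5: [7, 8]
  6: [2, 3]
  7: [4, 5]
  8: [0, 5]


Visit 0, enqueue [1, 3, 8]
Visit 1, enqueue [4]
Visit 3, enqueue [6]
Visit 8, enqueue [5]
Visit 4, enqueue [2, 7]
Visit 6, enqueue []
Visit 5, enqueue []
Visit 2, enqueue []
Visit 7, enqueue []

BFS order: [0, 1, 3, 8, 4, 6, 5, 2, 7]
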